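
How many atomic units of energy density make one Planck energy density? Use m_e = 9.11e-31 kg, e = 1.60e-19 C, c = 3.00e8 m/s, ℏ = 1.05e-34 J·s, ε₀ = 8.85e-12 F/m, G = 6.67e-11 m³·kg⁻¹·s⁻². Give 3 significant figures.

1.55e100

Planck energy density: u_P = c⁷/(ℏG²) = 4.68e113 J/m³
atomic unit of energy density: u_au = E_h/a₀³ = m_e⁴e¹⁰/((4πε₀)⁵ℏ⁸) = 3.01e13 J/m³
ratio = 4.68e113 / 3.01e13 = 1.55e100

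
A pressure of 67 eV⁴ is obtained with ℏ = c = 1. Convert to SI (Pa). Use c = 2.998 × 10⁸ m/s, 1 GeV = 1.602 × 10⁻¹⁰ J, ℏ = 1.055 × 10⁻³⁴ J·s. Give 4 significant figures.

1.395 × 10³ Pa

Pressure is [E]/[L]³ = [E]⁴/(ℏc)³.
1 GeV⁴ → 1/(ℏc)³ × (1 GeV in J)⁴ = 2.082 × 10³⁷ Pa.
Convert the energy scale: 67 eV⁴ = 6.70 × 10⁻³⁵ GeV⁴.
Result: 6.70 × 10⁻³⁵ × 2.082 × 10³⁷ = 1.395 × 10³ Pa.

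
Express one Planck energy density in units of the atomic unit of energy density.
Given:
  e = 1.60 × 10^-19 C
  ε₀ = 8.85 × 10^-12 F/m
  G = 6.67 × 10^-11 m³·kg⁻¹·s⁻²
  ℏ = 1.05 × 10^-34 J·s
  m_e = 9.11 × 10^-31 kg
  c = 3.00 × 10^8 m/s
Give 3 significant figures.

1.55 × 10^100

Planck energy density: u_P = c⁷/(ℏG²) = 4.68 × 10^113 J/m³
atomic unit of energy density: u_au = E_h/a₀³ = m_e⁴e¹⁰/((4πε₀)⁵ℏ⁸) = 3.01 × 10^13 J/m³
ratio = 4.68 × 10^113 / 3.01 × 10^13 = 1.55 × 10^100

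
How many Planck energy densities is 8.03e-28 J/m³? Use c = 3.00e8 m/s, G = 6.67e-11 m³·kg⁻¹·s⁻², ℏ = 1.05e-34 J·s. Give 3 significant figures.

Planck energy density: u_P = c⁷/(ℏG²) = 4.68e113 J/m³.
8.03e-28 / 4.68e113 = 1.72e-141

1.72e-141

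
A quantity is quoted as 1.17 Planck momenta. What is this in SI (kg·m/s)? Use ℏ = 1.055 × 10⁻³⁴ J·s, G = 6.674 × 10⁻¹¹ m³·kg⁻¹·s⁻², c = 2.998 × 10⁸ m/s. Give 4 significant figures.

7.636 kg·m/s

One Planck momentum: p_P = √(ℏc³/G) = 6.527 kg·m/s.
1.17 × 6.527 kg·m/s = 7.636 kg·m/s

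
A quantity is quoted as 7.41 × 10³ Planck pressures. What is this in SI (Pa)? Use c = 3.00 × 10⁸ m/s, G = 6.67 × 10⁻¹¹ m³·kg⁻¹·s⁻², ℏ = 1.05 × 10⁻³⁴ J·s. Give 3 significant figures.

One Planck pressure: p_P = c⁷/(ℏG²) = 4.68 × 10¹¹³ Pa.
7.41 × 10³ × 4.68 × 10¹¹³ Pa = 3.47 × 10¹¹⁷ Pa

3.47 × 10¹¹⁷ Pa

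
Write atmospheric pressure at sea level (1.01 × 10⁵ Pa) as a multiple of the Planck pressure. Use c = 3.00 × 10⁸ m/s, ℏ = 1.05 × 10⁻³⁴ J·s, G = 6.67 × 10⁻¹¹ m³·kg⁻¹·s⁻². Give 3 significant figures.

2.16 × 10⁻¹⁰⁹

Planck pressure: p_P = c⁷/(ℏG²) = 4.68 × 10¹¹³ Pa.
1.01 × 10⁵ / 4.68 × 10¹¹³ = 2.16 × 10⁻¹⁰⁹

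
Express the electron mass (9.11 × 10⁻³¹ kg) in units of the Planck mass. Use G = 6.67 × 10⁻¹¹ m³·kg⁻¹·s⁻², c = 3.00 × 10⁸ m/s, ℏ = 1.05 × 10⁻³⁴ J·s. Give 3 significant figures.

4.19 × 10⁻²³

Planck mass: m_P = √(ℏc/G) = 2.17 × 10⁻⁸ kg.
9.11 × 10⁻³¹ / 2.17 × 10⁻⁸ = 4.19 × 10⁻²³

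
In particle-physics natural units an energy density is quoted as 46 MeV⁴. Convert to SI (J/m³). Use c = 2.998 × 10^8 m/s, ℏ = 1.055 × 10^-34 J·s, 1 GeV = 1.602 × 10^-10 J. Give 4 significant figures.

[E]/[L]³ = [E]⁴/(ℏc)³; restore (ℏc)⁻³.
1 GeV⁴ → 1/(ℏc)³ × (1 GeV in J)⁴ = 2.082 × 10^37 J/m³.
Convert the energy scale: 46 MeV⁴ = 4.60 × 10^-11 GeV⁴.
Result: 4.60 × 10^-11 × 2.082 × 10^37 = 9.575 × 10^26 J/m³.

9.575 × 10^26 J/m³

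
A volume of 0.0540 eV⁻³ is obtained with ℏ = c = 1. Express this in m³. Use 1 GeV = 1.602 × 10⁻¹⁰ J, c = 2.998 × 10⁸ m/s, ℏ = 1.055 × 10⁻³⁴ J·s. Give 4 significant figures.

4.156 × 10⁻²² m³

Volume is [L]³ = [E]⁻³·(ℏc)³.
1 GeV⁻³ → (ℏc)³ × (1 GeV in J)⁻³ = 7.696 × 10⁻⁴⁸ m³.
Convert the energy scale: 0.0540 eV⁻³ = 5.40 × 10²⁵ GeV⁻³.
Result: 5.40 × 10²⁵ × 7.696 × 10⁻⁴⁸ = 4.156 × 10⁻²² m³.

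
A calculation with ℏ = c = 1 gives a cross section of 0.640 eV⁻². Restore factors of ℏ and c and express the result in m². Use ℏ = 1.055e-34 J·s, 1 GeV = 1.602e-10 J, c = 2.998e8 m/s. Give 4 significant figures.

Area is [L]² = [E]⁻²·(ℏc)²; restore (ℏc)².
1 GeV⁻² → (ℏc)² × (1 GeV in J)⁻² = 3.898e-32 m².
Convert the energy scale: 0.640 eV⁻² = 6.40e17 GeV⁻².
Result: 6.40e17 × 3.898e-32 = 2.495e-14 m².

2.495e-14 m²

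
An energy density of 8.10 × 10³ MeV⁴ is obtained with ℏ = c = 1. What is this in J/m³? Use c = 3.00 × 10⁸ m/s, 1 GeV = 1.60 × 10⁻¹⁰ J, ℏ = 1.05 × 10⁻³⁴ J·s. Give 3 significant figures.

1.70 × 10²⁹ J/m³

[E]/[L]³ = [E]⁴/(ℏc)³; restore (ℏc)⁻³.
1 GeV⁴ → 1/(ℏc)³ × (1 GeV in J)⁴ = 2.10 × 10³⁷ J/m³.
Convert the energy scale: 8.10 × 10³ MeV⁴ = 8.10 × 10⁻⁹ GeV⁴.
Result: 8.10 × 10⁻⁹ × 2.10 × 10³⁷ = 1.70 × 10²⁹ J/m³.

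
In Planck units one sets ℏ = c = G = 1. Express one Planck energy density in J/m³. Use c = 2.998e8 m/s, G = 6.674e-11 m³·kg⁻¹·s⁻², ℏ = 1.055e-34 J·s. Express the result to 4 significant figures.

u_P = c⁷/(ℏG²)
  = 2.177e59 / 4.699e-55
  = 4.632e113 J/m³

4.632e113 J/m³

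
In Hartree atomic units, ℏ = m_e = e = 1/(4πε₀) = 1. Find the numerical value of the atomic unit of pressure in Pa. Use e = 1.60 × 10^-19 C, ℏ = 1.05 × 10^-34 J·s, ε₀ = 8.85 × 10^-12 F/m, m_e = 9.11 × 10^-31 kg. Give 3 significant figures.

3.01 × 10^13 Pa

From ℏ = m_e = e = 1/(4πε₀) = 1 the pressure scale is P_au = E_h/a₀³ = m_e⁴e¹⁰/((4πε₀)⁵ℏ⁸).
E_h = 4.38 × 10^-18 J
a₀ = 5.26 × 10^-11 m
E_h/a₀³ = 3.01 × 10^13 Pa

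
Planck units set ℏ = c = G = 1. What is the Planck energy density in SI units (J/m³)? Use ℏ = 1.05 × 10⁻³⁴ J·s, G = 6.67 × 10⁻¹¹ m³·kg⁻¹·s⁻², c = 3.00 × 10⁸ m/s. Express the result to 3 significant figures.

4.68 × 10¹¹³ J/m³

Dimensional analysis gives u_P = c⁷/(ℏG²).
  = 2.19 × 10⁵⁹ / 4.67 × 10⁻⁵⁵
  = 4.68 × 10¹¹³ J/m³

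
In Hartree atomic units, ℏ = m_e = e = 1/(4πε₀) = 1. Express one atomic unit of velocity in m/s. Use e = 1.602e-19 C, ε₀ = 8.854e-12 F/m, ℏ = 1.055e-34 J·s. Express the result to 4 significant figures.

From ℏ = m_e = e = 1/(4πε₀) = 1 the velocity scale is v_au = e²/(4πε₀ℏ).
  = 2.566e-38 / 1.174e-44
  = 2.186e6 m/s

2.186e6 m/s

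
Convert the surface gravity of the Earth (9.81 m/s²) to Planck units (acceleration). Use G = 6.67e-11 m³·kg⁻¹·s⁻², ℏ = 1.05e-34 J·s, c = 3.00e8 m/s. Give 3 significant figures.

Planck acceleration: a_P = √(c⁷/(ℏG)) = 5.59e51 m/s².
9.81 / 5.59e51 = 1.76e-51

1.76e-51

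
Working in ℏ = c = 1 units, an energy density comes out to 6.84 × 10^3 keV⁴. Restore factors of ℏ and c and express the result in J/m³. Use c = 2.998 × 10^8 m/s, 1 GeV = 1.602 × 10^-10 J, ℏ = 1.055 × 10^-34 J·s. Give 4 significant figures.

1.424 × 10^17 J/m³

[E]/[L]³ = [E]⁴/(ℏc)³; restore (ℏc)⁻³.
1 GeV⁴ → 1/(ℏc)³ × (1 GeV in J)⁴ = 2.082 × 10^37 J/m³.
Convert the energy scale: 6.84 × 10^3 keV⁴ = 6.84 × 10^-21 GeV⁴.
Result: 6.84 × 10^-21 × 2.082 × 10^37 = 1.424 × 10^17 J/m³.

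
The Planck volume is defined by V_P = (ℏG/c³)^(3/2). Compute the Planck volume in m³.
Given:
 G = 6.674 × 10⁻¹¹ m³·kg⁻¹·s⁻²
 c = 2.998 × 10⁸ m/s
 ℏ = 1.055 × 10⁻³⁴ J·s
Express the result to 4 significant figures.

V_P = (ℏG/c³)^(3/2)
  = √(1.784 × 10⁻²⁰⁹)
  = 4.224 × 10⁻¹⁰⁵ m³

4.224 × 10⁻¹⁰⁵ m³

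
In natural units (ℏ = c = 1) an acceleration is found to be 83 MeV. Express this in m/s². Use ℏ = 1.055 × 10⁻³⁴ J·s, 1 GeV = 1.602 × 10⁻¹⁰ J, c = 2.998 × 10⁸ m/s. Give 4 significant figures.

Acceleration is [L]/[T]² = c·[E]/ℏ.
1 GeV → c/ℏ × (1 GeV in J) = 4.552 × 10³² m/s².
Convert the energy scale: 83 MeV = 0.0830 GeV.
Result: 0.0830 × 4.552 × 10³² = 3.779 × 10³¹ m/s².

3.779 × 10³¹ m/s²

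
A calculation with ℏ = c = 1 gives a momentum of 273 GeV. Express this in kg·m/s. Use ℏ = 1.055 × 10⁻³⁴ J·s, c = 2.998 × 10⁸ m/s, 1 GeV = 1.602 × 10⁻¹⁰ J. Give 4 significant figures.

1.459 × 10⁻¹⁶ kg·m/s

Momentum is [E]/c; divide by c.
1 GeV → 1/c × (1 GeV in J) = 5.344 × 10⁻¹⁹ kg·m/s.
Result: 273 × 5.344 × 10⁻¹⁹ = 1.459 × 10⁻¹⁶ kg·m/s.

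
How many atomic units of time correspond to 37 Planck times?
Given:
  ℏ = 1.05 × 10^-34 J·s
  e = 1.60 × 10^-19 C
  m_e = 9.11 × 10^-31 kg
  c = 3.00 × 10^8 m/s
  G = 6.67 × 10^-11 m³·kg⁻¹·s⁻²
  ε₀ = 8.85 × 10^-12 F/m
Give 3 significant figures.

Planck time: t_P = √(ℏG/c⁵) = 5.37 × 10^-44 s
atomic unit of time: τ_au = (4πε₀)²ℏ³/(m_e e⁴) = 2.40 × 10^-17 s
37 × 5.37 × 10^-44 / 2.40 × 10^-17 = 8.28 × 10^-26

8.28 × 10^-26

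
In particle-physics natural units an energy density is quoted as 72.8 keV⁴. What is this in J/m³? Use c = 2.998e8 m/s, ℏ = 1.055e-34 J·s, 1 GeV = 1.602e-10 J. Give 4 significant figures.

[E]/[L]³ = [E]⁴/(ℏc)³; restore (ℏc)⁻³.
1 GeV⁴ → 1/(ℏc)³ × (1 GeV in J)⁴ = 2.082e37 J/m³.
Convert the energy scale: 72.8 keV⁴ = 7.28e-23 GeV⁴.
Result: 7.28e-23 × 2.082e37 = 1.515e15 J/m³.

1.515e15 J/m³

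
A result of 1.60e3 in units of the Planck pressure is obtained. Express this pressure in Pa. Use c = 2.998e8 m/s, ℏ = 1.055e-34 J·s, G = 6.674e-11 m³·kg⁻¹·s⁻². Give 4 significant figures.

7.412e116 Pa

One Planck pressure: p_P = c⁷/(ℏG²) = 4.632e113 Pa.
1.60e3 × 4.632e113 Pa = 7.412e116 Pa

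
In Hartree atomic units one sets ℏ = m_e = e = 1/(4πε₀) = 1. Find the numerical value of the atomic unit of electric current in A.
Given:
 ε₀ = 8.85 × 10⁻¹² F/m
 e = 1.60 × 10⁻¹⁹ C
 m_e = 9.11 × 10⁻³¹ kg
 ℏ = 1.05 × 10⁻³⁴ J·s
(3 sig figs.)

6.67 × 10⁻³ A

I_au = e E_h/ℏ = m_e e⁵/((4πε₀)²ℏ³)
E_h = 4.38 × 10⁻¹⁸ J
e·E_h/ℏ = 6.67 × 10⁻³ A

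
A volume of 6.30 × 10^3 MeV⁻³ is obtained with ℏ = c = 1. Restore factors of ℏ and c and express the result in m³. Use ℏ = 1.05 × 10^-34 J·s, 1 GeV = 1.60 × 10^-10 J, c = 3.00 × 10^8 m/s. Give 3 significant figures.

Volume is [L]³ = [E]⁻³·(ℏc)³.
1 GeV⁻³ → (ℏc)³ × (1 GeV in J)⁻³ = 7.63 × 10^-48 m³.
Convert the energy scale: 6.30 × 10^3 MeV⁻³ = 6.30 × 10^12 GeV⁻³.
Result: 6.30 × 10^12 × 7.63 × 10^-48 = 4.81 × 10^-35 m³.

4.81 × 10^-35 m³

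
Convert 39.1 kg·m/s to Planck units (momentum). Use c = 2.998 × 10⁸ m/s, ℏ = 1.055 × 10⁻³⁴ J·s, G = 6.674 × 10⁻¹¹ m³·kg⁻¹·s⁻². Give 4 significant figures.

5.991

Planck momentum: p_P = √(ℏc³/G) = 6.527 kg·m/s.
39.1 / 6.527 = 5.991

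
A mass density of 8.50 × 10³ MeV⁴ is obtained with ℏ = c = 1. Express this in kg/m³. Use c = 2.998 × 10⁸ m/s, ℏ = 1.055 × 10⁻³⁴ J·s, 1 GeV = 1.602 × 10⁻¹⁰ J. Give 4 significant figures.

Mass density is [E]/(c²[L]³) = [E]⁴/(ℏ³c⁵).
1 GeV⁴ → 1/(ℏ³c⁵) × (1 GeV in J)⁴ = 2.316 × 10²⁰ kg/m³.
Convert the energy scale: 8.50 × 10³ MeV⁴ = 8.50 × 10⁻⁹ GeV⁴.
Result: 8.50 × 10⁻⁹ × 2.316 × 10²⁰ = 1.969 × 10¹² kg/m³.

1.969 × 10¹² kg/m³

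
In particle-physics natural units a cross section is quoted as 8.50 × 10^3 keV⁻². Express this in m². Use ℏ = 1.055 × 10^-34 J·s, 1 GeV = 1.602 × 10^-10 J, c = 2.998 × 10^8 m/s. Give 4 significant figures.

3.313 × 10^-16 m²

Area is [L]² = [E]⁻²·(ℏc)²; restore (ℏc)².
1 GeV⁻² → (ℏc)² × (1 GeV in J)⁻² = 3.898 × 10^-32 m².
Convert the energy scale: 8.50 × 10^3 keV⁻² = 8.50 × 10^15 GeV⁻².
Result: 8.50 × 10^15 × 3.898 × 10^-32 = 3.313 × 10^-16 m².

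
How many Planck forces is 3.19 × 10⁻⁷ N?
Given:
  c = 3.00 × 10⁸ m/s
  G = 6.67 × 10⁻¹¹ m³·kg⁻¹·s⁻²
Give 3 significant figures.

2.63 × 10⁻⁵¹

Planck force: F_P = c⁴/G = 1.21 × 10⁴⁴ N.
3.19 × 10⁻⁷ / 1.21 × 10⁴⁴ = 2.63 × 10⁻⁵¹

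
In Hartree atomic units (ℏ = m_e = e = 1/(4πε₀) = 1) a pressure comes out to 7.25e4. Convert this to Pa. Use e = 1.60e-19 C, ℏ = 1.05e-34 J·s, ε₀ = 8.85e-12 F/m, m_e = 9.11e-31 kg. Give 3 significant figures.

2.18e18 Pa

One atomic unit of pressure: P_au = E_h/a₀³ = m_e⁴e¹⁰/((4πε₀)⁵ℏ⁸) = 3.01e13 Pa.
7.25e4 × 3.01e13 Pa = 2.18e18 Pa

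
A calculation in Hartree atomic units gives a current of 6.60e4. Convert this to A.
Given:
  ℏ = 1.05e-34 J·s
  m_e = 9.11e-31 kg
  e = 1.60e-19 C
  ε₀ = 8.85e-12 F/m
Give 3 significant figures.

One atomic unit of electric current: I_au = e E_h/ℏ = m_e e⁵/((4πε₀)²ℏ³) = 6.67e-3 A.
6.60e4 × 6.67e-3 A = 440 A

440 A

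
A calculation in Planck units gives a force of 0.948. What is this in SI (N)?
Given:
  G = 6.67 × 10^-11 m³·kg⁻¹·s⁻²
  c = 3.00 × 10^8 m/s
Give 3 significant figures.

1.15 × 10^44 N

One Planck force: F_P = c⁴/G = 1.21 × 10^44 N.
0.948 × 1.21 × 10^44 N = 1.15 × 10^44 N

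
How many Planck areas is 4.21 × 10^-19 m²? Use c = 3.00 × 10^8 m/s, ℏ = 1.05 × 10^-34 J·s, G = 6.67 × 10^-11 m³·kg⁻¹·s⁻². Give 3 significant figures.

Planck area: A_P = ℏG/c³ = 2.59 × 10^-70 m².
4.21 × 10^-19 / 2.59 × 10^-70 = 1.62 × 10^51

1.62 × 10^51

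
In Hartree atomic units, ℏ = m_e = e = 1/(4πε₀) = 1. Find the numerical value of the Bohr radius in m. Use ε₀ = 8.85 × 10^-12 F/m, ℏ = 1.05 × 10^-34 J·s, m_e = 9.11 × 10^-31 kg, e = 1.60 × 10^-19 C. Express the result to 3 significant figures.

5.26 × 10^-11 m

The unique combination of the constants set to 1 with dimensions of length is a₀ = 4πε₀ℏ²/(m_e e²).
  = 1.23 × 10^-78 / 2.33 × 10^-68
  = 5.26 × 10^-11 m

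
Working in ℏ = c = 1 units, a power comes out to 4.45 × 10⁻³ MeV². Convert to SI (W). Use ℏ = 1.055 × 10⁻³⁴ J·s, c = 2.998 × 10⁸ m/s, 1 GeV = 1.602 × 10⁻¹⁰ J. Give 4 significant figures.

1.083 × 10⁶ W

Power is [E]/[T] = [E]²/ℏ.
1 GeV² → 1/ℏ × (1 GeV in J)² = 2.433 × 10¹⁴ W.
Convert the energy scale: 4.45 × 10⁻³ MeV² = 4.45 × 10⁻⁹ GeV².
Result: 4.45 × 10⁻⁹ × 2.433 × 10¹⁴ = 1.083 × 10⁶ W.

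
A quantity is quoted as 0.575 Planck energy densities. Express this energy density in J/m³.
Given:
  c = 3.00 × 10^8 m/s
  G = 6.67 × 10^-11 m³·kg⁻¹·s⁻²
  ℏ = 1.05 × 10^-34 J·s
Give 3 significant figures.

One Planck energy density: u_P = c⁷/(ℏG²) = 4.68 × 10^113 J/m³.
0.575 × 4.68 × 10^113 J/m³ = 2.69 × 10^113 J/m³

2.69 × 10^113 J/m³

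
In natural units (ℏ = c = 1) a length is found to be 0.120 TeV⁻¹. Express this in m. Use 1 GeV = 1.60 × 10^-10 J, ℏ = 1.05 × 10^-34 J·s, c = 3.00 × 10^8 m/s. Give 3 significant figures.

2.36 × 10^-20 m

A length is [E]⁻¹ in ℏ=c=1; restore one factor of ℏc.
1 GeV⁻¹ → ℏc × (1 GeV in J)⁻¹ = 1.97 × 10^-16 m.
Convert the energy scale: 0.120 TeV⁻¹ = 1.20 × 10^-4 GeV⁻¹.
Result: 1.20 × 10^-4 × 1.97 × 10^-16 = 2.36 × 10^-20 m.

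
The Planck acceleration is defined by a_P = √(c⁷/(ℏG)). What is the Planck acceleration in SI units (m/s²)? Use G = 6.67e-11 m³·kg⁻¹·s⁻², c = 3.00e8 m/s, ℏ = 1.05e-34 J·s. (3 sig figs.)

5.59e51 m/s²

a_P = √(c⁷/(ℏG))
  = √(3.12e103)
  = 5.59e51 m/s²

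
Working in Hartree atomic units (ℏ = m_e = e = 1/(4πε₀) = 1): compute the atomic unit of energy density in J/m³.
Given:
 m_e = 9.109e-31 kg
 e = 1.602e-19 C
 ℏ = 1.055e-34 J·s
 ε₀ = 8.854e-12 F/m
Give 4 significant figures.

Dimensional analysis gives u_au = E_h/a₀³ = m_e⁴e¹⁰/((4πε₀)⁵ℏ⁸).
E_h = 4.354e-18 J
a₀ = 5.297e-11 m
E_h/a₀³ = 2.929e13 J/m³

2.929e13 J/m³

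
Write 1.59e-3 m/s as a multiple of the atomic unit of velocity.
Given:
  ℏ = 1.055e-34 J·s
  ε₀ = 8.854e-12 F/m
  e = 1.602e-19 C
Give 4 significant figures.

atomic unit of velocity: v_au = e²/(4πε₀ℏ) = 2.186e6 m/s.
1.59e-3 / 2.186e6 = 7.272e-10

7.272e-10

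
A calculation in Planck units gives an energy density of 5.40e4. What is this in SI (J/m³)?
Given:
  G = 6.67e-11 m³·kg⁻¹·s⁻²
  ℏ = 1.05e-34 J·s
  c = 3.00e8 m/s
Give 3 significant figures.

One Planck energy density: u_P = c⁷/(ℏG²) = 4.68e113 J/m³.
5.40e4 × 4.68e113 J/m³ = 2.53e118 J/m³

2.53e118 J/m³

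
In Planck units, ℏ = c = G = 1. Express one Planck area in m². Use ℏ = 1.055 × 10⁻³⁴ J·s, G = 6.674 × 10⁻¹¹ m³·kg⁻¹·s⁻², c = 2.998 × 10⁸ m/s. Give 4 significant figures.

2.613 × 10⁻⁷⁰ m²

From ℏ = c = G = 1 the area scale is A_P = ℏG/c³.
  = 7.041 × 10⁻⁴⁵ / 2.695 × 10²⁵
  = 2.613 × 10⁻⁷⁰ m²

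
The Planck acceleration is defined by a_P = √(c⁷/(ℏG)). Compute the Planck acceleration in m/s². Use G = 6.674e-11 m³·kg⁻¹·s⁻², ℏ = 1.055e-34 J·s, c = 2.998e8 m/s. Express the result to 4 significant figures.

a_P = √(c⁷/(ℏG))
  = √(3.092e103)
  = 5.560e51 m/s²

5.560e51 m/s²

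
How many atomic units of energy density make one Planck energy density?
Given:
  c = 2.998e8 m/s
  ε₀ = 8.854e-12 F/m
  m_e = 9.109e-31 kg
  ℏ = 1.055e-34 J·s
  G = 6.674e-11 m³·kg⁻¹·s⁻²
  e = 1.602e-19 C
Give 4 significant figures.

1.581e100

Planck energy density: u_P = c⁷/(ℏG²) = 4.632e113 J/m³
atomic unit of energy density: u_au = E_h/a₀³ = m_e⁴e¹⁰/((4πε₀)⁵ℏ⁸) = 2.929e13 J/m³
ratio = 4.632e113 / 2.929e13 = 1.581e100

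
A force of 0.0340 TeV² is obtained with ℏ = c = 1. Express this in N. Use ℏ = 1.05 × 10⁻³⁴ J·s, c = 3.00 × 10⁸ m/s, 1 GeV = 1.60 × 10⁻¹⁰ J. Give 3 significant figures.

2.76 × 10¹⁰ N

Force is [E]/[L] = [E]²/(ℏc); restore (ℏc)⁻¹.
1 GeV² → 1/(ℏc) × (1 GeV in J)² = 8.13 × 10⁵ N.
Convert the energy scale: 0.0340 TeV² = 3.40 × 10⁴ GeV².
Result: 3.40 × 10⁴ × 8.13 × 10⁵ = 2.76 × 10¹⁰ N.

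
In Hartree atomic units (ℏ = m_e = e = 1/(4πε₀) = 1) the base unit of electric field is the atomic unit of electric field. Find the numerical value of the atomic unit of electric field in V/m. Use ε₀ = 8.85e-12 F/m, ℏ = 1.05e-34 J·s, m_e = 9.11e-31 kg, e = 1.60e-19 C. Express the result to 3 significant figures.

E_au = E_h/(e a₀) = m_e²e⁵/((4πε₀)³ℏ⁴)
E_h = 4.38e-18 J
a₀ = 5.26e-11 m
E_h/(e·a₀) = 5.20e11 V/m

5.20e11 V/m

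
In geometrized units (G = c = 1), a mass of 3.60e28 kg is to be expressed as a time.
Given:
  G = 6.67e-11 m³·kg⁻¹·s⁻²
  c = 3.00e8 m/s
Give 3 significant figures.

8.89e-8 s

Mass → time via G/c³.
3.60e28 kg × (G/c³) = 8.89e-8 s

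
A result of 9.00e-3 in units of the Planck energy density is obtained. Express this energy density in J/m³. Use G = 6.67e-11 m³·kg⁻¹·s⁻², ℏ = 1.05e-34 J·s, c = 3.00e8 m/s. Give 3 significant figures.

4.21e111 J/m³

One Planck energy density: u_P = c⁷/(ℏG²) = 4.68e113 J/m³.
9.00e-3 × 4.68e113 J/m³ = 4.21e111 J/m³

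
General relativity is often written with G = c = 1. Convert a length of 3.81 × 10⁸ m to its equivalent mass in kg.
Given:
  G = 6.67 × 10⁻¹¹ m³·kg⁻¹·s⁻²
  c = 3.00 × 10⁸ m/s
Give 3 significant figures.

5.14 × 10³⁵ kg

Length → mass via c²/G.
3.81 × 10⁸ m × (c²/G) = 5.14 × 10³⁵ kg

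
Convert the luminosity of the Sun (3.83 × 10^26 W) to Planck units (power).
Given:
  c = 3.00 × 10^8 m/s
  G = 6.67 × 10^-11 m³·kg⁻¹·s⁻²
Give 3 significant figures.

Planck power: P_P = c⁵/G = 3.64 × 10^52 W.
3.83 × 10^26 / 3.64 × 10^52 = 1.05 × 10^-26

1.05 × 10^-26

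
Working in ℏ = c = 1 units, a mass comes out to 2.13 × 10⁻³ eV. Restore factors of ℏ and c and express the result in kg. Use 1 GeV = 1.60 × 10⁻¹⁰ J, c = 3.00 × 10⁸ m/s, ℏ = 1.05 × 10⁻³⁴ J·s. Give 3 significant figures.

3.79 × 10⁻³⁹ kg

Mass is [E]/c²; divide by c².
1 GeV → 1/c² × (1 GeV in J) = 1.78 × 10⁻²⁷ kg.
Convert the energy scale: 2.13 × 10⁻³ eV = 2.13 × 10⁻¹² GeV.
Result: 2.13 × 10⁻¹² × 1.78 × 10⁻²⁷ = 3.79 × 10⁻³⁹ kg.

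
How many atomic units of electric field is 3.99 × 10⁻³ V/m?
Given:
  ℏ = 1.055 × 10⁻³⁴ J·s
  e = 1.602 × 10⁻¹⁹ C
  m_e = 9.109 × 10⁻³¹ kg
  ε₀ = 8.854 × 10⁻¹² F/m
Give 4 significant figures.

7.776 × 10⁻¹⁵

atomic unit of electric field: E_au = E_h/(e a₀) = m_e²e⁵/((4πε₀)³ℏ⁴) = 5.131 × 10¹¹ V/m.
3.99 × 10⁻³ / 5.131 × 10¹¹ = 7.776 × 10⁻¹⁵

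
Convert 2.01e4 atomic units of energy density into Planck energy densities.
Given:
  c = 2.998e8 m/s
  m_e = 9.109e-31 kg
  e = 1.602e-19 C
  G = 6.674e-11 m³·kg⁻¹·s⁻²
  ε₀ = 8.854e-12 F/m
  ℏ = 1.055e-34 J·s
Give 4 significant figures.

1.271e-96

atomic unit of energy density: u_au = E_h/a₀³ = m_e⁴e¹⁰/((4πε₀)⁵ℏ⁸) = 2.929e13 J/m³
Planck energy density: u_P = c⁷/(ℏG²) = 4.632e113 J/m³
2.01e4 × 2.929e13 / 4.632e113 = 1.271e-96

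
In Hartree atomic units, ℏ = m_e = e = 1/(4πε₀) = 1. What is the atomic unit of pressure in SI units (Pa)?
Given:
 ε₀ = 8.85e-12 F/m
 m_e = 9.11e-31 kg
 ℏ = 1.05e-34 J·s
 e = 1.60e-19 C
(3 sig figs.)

From ℏ = m_e = e = 1/(4πε₀) = 1 the pressure scale is P_au = E_h/a₀³ = m_e⁴e¹⁰/((4πε₀)⁵ℏ⁸).
E_h = 4.38e-18 J
a₀ = 5.26e-11 m
E_h/a₀³ = 3.01e13 Pa

3.01e13 Pa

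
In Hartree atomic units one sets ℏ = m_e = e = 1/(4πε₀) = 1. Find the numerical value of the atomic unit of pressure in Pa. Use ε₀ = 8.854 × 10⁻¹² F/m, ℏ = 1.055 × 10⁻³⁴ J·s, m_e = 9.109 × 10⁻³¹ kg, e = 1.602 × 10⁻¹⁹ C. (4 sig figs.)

P_au = E_h/a₀³ = m_e⁴e¹⁰/((4πε₀)⁵ℏ⁸)
E_h = 4.354 × 10⁻¹⁸ J
a₀ = 5.297 × 10⁻¹¹ m
E_h/a₀³ = 2.929 × 10¹³ Pa

2.929 × 10¹³ Pa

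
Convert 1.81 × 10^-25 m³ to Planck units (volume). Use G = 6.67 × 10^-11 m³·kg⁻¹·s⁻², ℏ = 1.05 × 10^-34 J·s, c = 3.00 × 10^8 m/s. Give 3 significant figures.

4.33 × 10^79

Planck volume: V_P = (ℏG/c³)^(3/2) = 4.18 × 10^-105 m³.
1.81 × 10^-25 / 4.18 × 10^-105 = 4.33 × 10^79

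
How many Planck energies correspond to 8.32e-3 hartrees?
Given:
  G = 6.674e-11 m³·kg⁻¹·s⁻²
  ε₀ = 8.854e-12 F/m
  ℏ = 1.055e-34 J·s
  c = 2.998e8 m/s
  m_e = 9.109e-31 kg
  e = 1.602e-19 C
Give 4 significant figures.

hartree: E_h = m_e e⁴/(4πε₀ℏ)² = 4.354e-18 J
Planck energy: E_P = √(ℏc⁵/G) = 1.957e9 J
8.32e-3 × 4.354e-18 / 1.957e9 = 1.852e-29

1.852e-29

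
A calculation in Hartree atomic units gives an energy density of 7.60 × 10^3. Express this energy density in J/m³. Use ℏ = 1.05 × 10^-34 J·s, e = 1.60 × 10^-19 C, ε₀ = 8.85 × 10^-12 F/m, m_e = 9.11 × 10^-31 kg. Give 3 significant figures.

2.29 × 10^17 J/m³

One atomic unit of energy density: u_au = E_h/a₀³ = m_e⁴e¹⁰/((4πε₀)⁵ℏ⁸) = 3.01 × 10^13 J/m³.
7.60 × 10^3 × 3.01 × 10^13 J/m³ = 2.29 × 10^17 J/m³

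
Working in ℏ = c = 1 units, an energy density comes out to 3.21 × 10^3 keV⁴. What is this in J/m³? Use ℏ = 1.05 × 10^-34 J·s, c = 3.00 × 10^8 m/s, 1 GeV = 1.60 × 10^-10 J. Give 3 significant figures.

[E]/[L]³ = [E]⁴/(ℏc)³; restore (ℏc)⁻³.
1 GeV⁴ → 1/(ℏc)³ × (1 GeV in J)⁴ = 2.10 × 10^37 J/m³.
Convert the energy scale: 3.21 × 10^3 keV⁴ = 3.21 × 10^-21 GeV⁴.
Result: 3.21 × 10^-21 × 2.10 × 10^37 = 6.73 × 10^16 J/m³.

6.73 × 10^16 J/m³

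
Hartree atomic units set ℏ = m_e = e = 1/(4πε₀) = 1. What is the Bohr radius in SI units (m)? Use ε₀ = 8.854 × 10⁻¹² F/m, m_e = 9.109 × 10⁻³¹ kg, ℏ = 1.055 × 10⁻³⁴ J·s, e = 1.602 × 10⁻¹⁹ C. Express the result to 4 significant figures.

5.297 × 10⁻¹¹ m

Dimensional analysis gives a₀ = 4πε₀ℏ²/(m_e e²).
  = 1.238 × 10⁻⁷⁸ / 2.338 × 10⁻⁶⁸
  = 5.297 × 10⁻¹¹ m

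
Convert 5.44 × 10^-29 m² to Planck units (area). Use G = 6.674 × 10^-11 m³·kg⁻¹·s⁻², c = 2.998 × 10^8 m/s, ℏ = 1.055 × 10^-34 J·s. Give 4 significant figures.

2.082 × 10^41

Planck area: A_P = ℏG/c³ = 2.613 × 10^-70 m².
5.44 × 10^-29 / 2.613 × 10^-70 = 2.082 × 10^41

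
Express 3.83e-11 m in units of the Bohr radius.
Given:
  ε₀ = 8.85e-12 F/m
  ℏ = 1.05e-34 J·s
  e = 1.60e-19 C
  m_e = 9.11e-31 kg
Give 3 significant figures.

Bohr radius: a₀ = 4πε₀ℏ²/(m_e e²) = 5.26e-11 m.
3.83e-11 / 5.26e-11 = 0.728

0.728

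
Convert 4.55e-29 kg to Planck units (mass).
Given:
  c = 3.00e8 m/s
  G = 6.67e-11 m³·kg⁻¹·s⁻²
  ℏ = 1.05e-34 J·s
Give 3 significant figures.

Planck mass: m_P = √(ℏc/G) = 2.17e-8 kg.
4.55e-29 / 2.17e-8 = 2.09e-21

2.09e-21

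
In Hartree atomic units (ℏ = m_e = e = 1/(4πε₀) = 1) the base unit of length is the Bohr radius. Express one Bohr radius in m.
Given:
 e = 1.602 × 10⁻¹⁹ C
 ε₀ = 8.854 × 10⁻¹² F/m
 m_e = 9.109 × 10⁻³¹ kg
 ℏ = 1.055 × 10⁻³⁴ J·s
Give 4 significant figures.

a₀ = 4πε₀ℏ²/(m_e e²)
  = 1.238 × 10⁻⁷⁸ / 2.338 × 10⁻⁶⁸
  = 5.297 × 10⁻¹¹ m

5.297 × 10⁻¹¹ m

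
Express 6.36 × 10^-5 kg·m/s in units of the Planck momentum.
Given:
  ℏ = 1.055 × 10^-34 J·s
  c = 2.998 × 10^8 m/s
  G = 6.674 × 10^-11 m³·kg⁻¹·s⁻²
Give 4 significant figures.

Planck momentum: p_P = √(ℏc³/G) = 6.527 kg·m/s.
6.36 × 10^-5 / 6.527 = 9.745 × 10^-6

9.745 × 10^-6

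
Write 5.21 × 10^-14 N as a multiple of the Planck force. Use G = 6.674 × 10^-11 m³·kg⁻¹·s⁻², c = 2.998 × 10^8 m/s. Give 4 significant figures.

Planck force: F_P = c⁴/G = 1.210 × 10^44 N.
5.21 × 10^-14 / 1.210 × 10^44 = 4.304 × 10^-58

4.304 × 10^-58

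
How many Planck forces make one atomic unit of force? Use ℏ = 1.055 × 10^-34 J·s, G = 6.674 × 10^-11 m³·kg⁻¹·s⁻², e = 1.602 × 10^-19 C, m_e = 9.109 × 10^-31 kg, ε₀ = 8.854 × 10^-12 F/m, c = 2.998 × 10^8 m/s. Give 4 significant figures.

6.791 × 10^-52

atomic unit of force: F_au = E_h/a₀ = m_e²e⁶/((4πε₀)³ℏ⁴) = 8.220 × 10^-8 N
Planck force: F_P = c⁴/G = 1.210 × 10^44 N
ratio = 8.220 × 10^-8 / 1.210 × 10^44 = 6.791 × 10^-52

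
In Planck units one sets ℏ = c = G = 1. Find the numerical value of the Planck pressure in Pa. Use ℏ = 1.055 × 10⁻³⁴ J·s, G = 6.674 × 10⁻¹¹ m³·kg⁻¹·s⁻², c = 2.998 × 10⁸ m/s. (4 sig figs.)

4.632 × 10¹¹³ Pa

p_P = c⁷/(ℏG²)
  = 2.177 × 10⁵⁹ / 4.699 × 10⁻⁵⁵
  = 4.632 × 10¹¹³ Pa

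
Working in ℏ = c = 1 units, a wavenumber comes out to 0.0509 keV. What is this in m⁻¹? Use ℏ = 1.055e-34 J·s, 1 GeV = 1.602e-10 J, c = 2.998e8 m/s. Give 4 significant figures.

Inverse length is [E]/(ℏc).
1 GeV → 1/(ℏc) × (1 GeV in J) = 5.065e15 m⁻¹.
Convert the energy scale: 0.0509 keV = 5.09e-8 GeV.
Result: 5.09e-8 × 5.065e15 = 2.578e8 m⁻¹.

2.578e8 m⁻¹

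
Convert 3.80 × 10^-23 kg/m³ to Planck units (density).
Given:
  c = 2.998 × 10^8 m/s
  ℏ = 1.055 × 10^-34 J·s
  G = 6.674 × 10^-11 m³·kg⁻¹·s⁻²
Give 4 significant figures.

7.373 × 10^-120

Planck density: ρ_P = c⁵/(ℏG²) = 5.154 × 10^96 kg/m³.
3.80 × 10^-23 / 5.154 × 10^96 = 7.373 × 10^-120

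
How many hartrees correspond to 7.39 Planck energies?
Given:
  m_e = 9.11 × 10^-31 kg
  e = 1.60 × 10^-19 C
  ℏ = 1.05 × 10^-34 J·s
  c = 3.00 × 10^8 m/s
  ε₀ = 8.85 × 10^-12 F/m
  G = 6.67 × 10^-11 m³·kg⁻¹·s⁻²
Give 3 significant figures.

3.30 × 10^27

Planck energy: E_P = √(ℏc⁵/G) = 1.96 × 10^9 J
hartree: E_h = m_e e⁴/(4πε₀ℏ)² = 4.38 × 10^-18 J
7.39 × 1.96 × 10^9 / 4.38 × 10^-18 = 3.30 × 10^27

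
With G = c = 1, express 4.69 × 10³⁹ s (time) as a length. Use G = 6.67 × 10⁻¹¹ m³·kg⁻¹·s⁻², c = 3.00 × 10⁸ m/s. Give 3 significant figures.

Time → length via c.
4.69 × 10³⁹ s × (c) = 1.41 × 10⁴⁸ m

1.41 × 10⁴⁸ m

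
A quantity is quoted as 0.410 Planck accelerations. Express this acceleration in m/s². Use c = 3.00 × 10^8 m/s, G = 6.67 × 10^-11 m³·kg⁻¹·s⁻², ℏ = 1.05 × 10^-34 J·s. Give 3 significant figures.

One Planck acceleration: a_P = √(c⁷/(ℏG)) = 5.59 × 10^51 m/s².
0.410 × 5.59 × 10^51 m/s² = 2.29 × 10^51 m/s²

2.29 × 10^51 m/s²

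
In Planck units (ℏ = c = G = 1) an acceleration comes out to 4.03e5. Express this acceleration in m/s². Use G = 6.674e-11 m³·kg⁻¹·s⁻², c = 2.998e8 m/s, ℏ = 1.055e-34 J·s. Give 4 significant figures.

One Planck acceleration: a_P = √(c⁷/(ℏG)) = 5.560e51 m/s².
4.03e5 × 5.560e51 m/s² = 2.241e57 m/s²

2.241e57 m/s²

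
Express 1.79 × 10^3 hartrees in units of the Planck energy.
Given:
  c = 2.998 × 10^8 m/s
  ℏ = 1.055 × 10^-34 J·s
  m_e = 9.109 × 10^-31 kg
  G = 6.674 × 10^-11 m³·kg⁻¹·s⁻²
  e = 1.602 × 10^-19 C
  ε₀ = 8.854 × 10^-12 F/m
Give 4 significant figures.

hartree: E_h = m_e e⁴/(4πε₀ℏ)² = 4.354 × 10^-18 J
Planck energy: E_P = √(ℏc⁵/G) = 1.957 × 10^9 J
1.79 × 10^3 × 4.354 × 10^-18 / 1.957 × 10^9 = 3.983 × 10^-24

3.983 × 10^-24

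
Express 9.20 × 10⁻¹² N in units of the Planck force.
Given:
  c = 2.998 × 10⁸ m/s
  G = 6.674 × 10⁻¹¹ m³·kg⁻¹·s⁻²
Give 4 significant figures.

7.601 × 10⁻⁵⁶

Planck force: F_P = c⁴/G = 1.210 × 10⁴⁴ N.
9.20 × 10⁻¹² / 1.210 × 10⁴⁴ = 7.601 × 10⁻⁵⁶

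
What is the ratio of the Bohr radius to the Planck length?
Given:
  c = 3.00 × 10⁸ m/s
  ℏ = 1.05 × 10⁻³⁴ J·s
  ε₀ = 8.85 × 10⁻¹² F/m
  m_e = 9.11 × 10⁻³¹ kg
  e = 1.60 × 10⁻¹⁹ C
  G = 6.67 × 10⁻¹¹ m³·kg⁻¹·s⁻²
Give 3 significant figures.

Bohr radius: a₀ = 4πε₀ℏ²/(m_e e²) = 5.26 × 10⁻¹¹ m
Planck length: ℓ_P = √(ℏG/c³) = 1.61 × 10⁻³⁵ m
ratio = 5.26 × 10⁻¹¹ / 1.61 × 10⁻³⁵ = 3.26 × 10²⁴

3.26 × 10²⁴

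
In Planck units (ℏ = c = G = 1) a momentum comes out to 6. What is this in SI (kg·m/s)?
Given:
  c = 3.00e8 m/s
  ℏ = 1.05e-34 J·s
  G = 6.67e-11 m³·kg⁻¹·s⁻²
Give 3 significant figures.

One Planck momentum: p_P = √(ℏc³/G) = 6.52 kg·m/s.
6 × 6.52 kg·m/s = 39.1 kg·m/s

39.1 kg·m/s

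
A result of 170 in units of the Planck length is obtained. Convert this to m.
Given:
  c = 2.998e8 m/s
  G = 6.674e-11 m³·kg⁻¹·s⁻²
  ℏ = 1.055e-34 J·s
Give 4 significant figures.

2.748e-33 m

One Planck length: ℓ_P = √(ℏG/c³) = 1.616e-35 m.
170 × 1.616e-35 m = 2.748e-33 m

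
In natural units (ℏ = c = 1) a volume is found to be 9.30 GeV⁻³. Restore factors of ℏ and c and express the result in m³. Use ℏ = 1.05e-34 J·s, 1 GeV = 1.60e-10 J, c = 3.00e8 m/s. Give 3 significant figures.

7.10e-47 m³

Volume is [L]³ = [E]⁻³·(ℏc)³.
1 GeV⁻³ → (ℏc)³ × (1 GeV in J)⁻³ = 7.63e-48 m³.
Result: 9.30 × 7.63e-48 = 7.10e-47 m³.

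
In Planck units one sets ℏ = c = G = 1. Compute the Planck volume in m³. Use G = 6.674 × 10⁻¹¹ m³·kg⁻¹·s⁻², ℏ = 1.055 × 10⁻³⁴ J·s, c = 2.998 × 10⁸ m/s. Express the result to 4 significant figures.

V_P = (ℏG/c³)^(3/2)
  = √(1.784 × 10⁻²⁰⁹)
  = 4.224 × 10⁻¹⁰⁵ m³

4.224 × 10⁻¹⁰⁵ m³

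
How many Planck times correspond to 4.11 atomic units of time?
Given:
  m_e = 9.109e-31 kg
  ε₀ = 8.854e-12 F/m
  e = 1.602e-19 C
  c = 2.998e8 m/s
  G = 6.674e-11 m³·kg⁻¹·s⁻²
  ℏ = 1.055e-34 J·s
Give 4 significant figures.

1.847e27

atomic unit of time: τ_au = (4πε₀)²ℏ³/(m_e e⁴) = 2.423e-17 s
Planck time: t_P = √(ℏG/c⁵) = 5.392e-44 s
4.11 × 2.423e-17 / 5.392e-44 = 1.847e27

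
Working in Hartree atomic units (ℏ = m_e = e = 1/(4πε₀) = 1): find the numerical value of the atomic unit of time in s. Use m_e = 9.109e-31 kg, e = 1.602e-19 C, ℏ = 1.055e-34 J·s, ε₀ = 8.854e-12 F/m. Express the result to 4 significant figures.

The unique combination of the constants set to 1 with dimensions of time is τ_au = (4πε₀)²ℏ³/(m_e e⁴).
E_h = 4.354e-18 J
ℏ/E_h = 2.423e-17 s

2.423e-17 s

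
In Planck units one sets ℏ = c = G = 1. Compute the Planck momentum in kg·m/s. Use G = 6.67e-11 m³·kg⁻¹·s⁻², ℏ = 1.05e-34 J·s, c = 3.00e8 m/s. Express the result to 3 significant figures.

p_P = √(ℏc³/G)
  = √(42.5)
  = 6.52 kg·m/s

6.52 kg·m/s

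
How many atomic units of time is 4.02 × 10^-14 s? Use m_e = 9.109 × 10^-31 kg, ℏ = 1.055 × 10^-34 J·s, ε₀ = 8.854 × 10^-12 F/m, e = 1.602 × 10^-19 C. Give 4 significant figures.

atomic unit of time: τ_au = (4πε₀)²ℏ³/(m_e e⁴) = 2.423 × 10^-17 s.
4.02 × 10^-14 / 2.423 × 10^-17 = 1.659 × 10^3

1.659 × 10^3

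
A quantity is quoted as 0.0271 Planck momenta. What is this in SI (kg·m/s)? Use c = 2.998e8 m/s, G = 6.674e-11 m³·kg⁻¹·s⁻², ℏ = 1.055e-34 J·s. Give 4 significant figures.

0.1769 kg·m/s

One Planck momentum: p_P = √(ℏc³/G) = 6.527 kg·m/s.
0.0271 × 6.527 kg·m/s = 0.1769 kg·m/s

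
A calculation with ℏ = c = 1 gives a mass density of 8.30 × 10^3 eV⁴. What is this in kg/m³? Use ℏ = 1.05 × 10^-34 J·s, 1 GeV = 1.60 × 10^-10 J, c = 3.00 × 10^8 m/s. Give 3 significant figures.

Mass density is [E]/(c²[L]³) = [E]⁴/(ℏ³c⁵).
1 GeV⁴ → 1/(ℏ³c⁵) × (1 GeV in J)⁴ = 2.33 × 10^20 kg/m³.
Convert the energy scale: 8.30 × 10^3 eV⁴ = 8.30 × 10^-33 GeV⁴.
Result: 8.30 × 10^-33 × 2.33 × 10^20 = 1.93 × 10^-12 kg/m³.

1.93 × 10^-12 kg/m³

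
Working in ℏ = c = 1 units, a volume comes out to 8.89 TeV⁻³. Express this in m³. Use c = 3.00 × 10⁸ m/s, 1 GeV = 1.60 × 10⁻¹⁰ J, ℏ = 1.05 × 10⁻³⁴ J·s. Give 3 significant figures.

6.78 × 10⁻⁵⁶ m³

Volume is [L]³ = [E]⁻³·(ℏc)³.
1 GeV⁻³ → (ℏc)³ × (1 GeV in J)⁻³ = 7.63 × 10⁻⁴⁸ m³.
Convert the energy scale: 8.89 TeV⁻³ = 8.89 × 10⁻⁹ GeV⁻³.
Result: 8.89 × 10⁻⁹ × 7.63 × 10⁻⁴⁸ = 6.78 × 10⁻⁵⁶ m³.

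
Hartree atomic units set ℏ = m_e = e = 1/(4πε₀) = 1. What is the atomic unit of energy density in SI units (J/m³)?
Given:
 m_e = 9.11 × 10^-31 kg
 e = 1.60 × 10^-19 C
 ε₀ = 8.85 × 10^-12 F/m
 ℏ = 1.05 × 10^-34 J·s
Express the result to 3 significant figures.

From ℏ = m_e = e = 1/(4πε₀) = 1 the energy density scale is u_au = E_h/a₀³ = m_e⁴e¹⁰/((4πε₀)⁵ℏ⁸).
E_h = 4.38 × 10^-18 J
a₀ = 5.26 × 10^-11 m
E_h/a₀³ = 3.01 × 10^13 J/m³

3.01 × 10^13 J/m³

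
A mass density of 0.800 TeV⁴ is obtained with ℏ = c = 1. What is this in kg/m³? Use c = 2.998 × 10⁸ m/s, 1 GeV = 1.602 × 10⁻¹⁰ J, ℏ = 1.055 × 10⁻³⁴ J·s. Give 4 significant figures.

1.853 × 10³² kg/m³

Mass density is [E]/(c²[L]³) = [E]⁴/(ℏ³c⁵).
1 GeV⁴ → 1/(ℏ³c⁵) × (1 GeV in J)⁴ = 2.316 × 10²⁰ kg/m³.
Convert the energy scale: 0.800 TeV⁴ = 8.00 × 10¹¹ GeV⁴.
Result: 8.00 × 10¹¹ × 2.316 × 10²⁰ = 1.853 × 10³² kg/m³.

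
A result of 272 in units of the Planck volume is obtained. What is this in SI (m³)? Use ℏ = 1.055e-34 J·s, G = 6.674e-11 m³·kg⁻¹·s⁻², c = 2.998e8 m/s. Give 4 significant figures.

One Planck volume: V_P = (ℏG/c³)^(3/2) = 4.224e-105 m³.
272 × 4.224e-105 m³ = 1.149e-102 m³

1.149e-102 m³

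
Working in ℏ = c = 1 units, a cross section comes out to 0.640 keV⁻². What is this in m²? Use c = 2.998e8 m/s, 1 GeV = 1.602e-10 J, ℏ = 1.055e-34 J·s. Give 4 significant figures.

2.495e-20 m²

Area is [L]² = [E]⁻²·(ℏc)²; restore (ℏc)².
1 GeV⁻² → (ℏc)² × (1 GeV in J)⁻² = 3.898e-32 m².
Convert the energy scale: 0.640 keV⁻² = 6.40e11 GeV⁻².
Result: 6.40e11 × 3.898e-32 = 2.495e-20 m².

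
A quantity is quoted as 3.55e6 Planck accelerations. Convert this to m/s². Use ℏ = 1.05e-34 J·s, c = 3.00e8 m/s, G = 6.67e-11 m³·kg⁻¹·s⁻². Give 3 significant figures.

One Planck acceleration: a_P = √(c⁷/(ℏG)) = 5.59e51 m/s².
3.55e6 × 5.59e51 m/s² = 1.98e58 m/s²

1.98e58 m/s²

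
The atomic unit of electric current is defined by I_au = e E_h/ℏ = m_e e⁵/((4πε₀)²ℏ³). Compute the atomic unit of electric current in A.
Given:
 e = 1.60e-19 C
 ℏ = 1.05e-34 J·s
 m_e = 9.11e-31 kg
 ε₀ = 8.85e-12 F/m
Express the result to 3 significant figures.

I_au = e E_h/ℏ = m_e e⁵/((4πε₀)²ℏ³)
E_h = 4.38e-18 J
e·E_h/ℏ = 6.67e-3 A

6.67e-3 A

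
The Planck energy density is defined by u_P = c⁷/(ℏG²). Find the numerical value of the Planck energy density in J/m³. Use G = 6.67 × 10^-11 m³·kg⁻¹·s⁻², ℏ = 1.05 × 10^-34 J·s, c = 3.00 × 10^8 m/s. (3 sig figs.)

u_P = c⁷/(ℏG²)
  = 2.19 × 10^59 / 4.67 × 10^-55
  = 4.68 × 10^113 J/m³

4.68 × 10^113 J/m³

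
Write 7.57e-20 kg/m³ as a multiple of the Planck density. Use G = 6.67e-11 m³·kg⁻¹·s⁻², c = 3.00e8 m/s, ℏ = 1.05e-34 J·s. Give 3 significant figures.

1.46e-116

Planck density: ρ_P = c⁵/(ℏG²) = 5.20e96 kg/m³.
7.57e-20 / 5.20e96 = 1.46e-116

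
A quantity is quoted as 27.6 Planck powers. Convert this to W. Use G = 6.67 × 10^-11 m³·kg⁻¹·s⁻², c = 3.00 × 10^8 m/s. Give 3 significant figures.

One Planck power: P_P = c⁵/G = 3.64 × 10^52 W.
27.6 × 3.64 × 10^52 W = 1.01 × 10^54 W

1.01 × 10^54 W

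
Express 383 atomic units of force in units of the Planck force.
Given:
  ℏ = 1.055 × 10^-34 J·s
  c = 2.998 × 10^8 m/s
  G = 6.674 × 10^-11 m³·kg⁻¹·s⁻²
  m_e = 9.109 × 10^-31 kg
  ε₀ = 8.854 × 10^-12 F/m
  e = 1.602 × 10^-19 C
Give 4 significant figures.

2.601 × 10^-49

atomic unit of force: F_au = E_h/a₀ = m_e²e⁶/((4πε₀)³ℏ⁴) = 8.220 × 10^-8 N
Planck force: F_P = c⁴/G = 1.210 × 10^44 N
383 × 8.220 × 10^-8 / 1.210 × 10^44 = 2.601 × 10^-49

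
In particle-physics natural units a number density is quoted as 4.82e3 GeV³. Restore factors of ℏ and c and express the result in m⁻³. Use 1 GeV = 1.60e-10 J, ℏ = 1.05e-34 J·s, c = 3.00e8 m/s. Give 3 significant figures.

6.32e50 m⁻³

Number density is [L]⁻³ = [E]³/(ℏc)³.
1 GeV³ → 1/(ℏc)³ × (1 GeV in J)³ = 1.31e47 m⁻³.
Result: 4.82e3 × 1.31e47 = 6.32e50 m⁻³.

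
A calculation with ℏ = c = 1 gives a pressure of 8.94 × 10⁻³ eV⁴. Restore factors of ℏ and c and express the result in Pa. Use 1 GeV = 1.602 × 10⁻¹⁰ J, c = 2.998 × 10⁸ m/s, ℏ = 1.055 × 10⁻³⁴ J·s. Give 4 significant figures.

Pressure is [E]/[L]³ = [E]⁴/(ℏc)³.
1 GeV⁴ → 1/(ℏc)³ × (1 GeV in J)⁴ = 2.082 × 10³⁷ Pa.
Convert the energy scale: 8.94 × 10⁻³ eV⁴ = 8.94 × 10⁻³⁹ GeV⁴.
Result: 8.94 × 10⁻³⁹ × 2.082 × 10³⁷ = 0.1861 Pa.

0.1861 Pa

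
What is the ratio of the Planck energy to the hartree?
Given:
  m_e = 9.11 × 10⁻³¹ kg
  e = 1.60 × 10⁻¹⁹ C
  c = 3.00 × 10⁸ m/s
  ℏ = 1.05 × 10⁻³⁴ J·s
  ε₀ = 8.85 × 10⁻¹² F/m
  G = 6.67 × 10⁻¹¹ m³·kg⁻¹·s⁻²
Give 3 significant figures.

4.47 × 10²⁶

Planck energy: E_P = √(ℏc⁵/G) = 1.96 × 10⁹ J
hartree: E_h = m_e e⁴/(4πε₀ℏ)² = 4.38 × 10⁻¹⁸ J
ratio = 1.96 × 10⁹ / 4.38 × 10⁻¹⁸ = 4.47 × 10²⁶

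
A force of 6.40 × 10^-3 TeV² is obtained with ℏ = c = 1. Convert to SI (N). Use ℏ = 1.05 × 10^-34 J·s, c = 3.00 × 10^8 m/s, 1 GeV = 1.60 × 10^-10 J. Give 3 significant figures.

Force is [E]/[L] = [E]²/(ℏc); restore (ℏc)⁻¹.
1 GeV² → 1/(ℏc) × (1 GeV in J)² = 8.13 × 10^5 N.
Convert the energy scale: 6.40 × 10^-3 TeV² = 6.40 × 10^3 GeV².
Result: 6.40 × 10^3 × 8.13 × 10^5 = 5.20 × 10^9 N.

5.20 × 10^9 N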